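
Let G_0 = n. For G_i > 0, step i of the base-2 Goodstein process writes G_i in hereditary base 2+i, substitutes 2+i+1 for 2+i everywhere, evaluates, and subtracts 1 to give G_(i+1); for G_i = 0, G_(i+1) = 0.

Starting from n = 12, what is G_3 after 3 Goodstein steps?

step 0: 12 = 2^(2 + 1) + 2^2; sub 3 for 2: 3^(3 + 1) + 3^3; = 108; G_1 = 108−1 = 107
step 1: 107 = 3^(3 + 1) + 2·3^2 + 2·3 + 2; sub 4 for 3: 4^(4 + 1) + 2·4^2 + 2·4 + 2; = 1066; G_2 = 1066−1 = 1065
step 2: 1065 = 4^(4 + 1) + 2·4^2 + 2·4 + 1; sub 5 for 4: 5^(5 + 1) + 2·5^2 + 2·5 + 1; = 15686; G_3 = 15686−1 = 15685
step 3: 15685 = 5^(5 + 1) + 2·5^2 + 2·5; sub 6 for 5: 6^(6 + 1) + 2·6^2 + 2·6; = 280020; G_4 = 280020−1 = 280019

15685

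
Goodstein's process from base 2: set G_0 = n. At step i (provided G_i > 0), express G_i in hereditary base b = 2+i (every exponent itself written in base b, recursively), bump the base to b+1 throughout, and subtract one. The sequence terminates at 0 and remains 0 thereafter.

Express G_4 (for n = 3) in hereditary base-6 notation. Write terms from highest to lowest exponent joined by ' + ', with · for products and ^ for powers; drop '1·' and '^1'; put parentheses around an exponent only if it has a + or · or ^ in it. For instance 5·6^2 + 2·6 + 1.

3 —HB2→ 2 + 1 —bump→ 3 + 1 = 4 —(−1)→ 3
3 —HB3→ 3 —bump→ 4 = 4 —(−1)→ 3
3 —HB4→ 3 —bump→ 3 = 3 —(−1)→ 2
2 —HB5→ 2 —bump→ 2 = 2 —(−1)→ 1
1 —HB6→ 1 —bump→ 1 = 1 —(−1)→ 0

1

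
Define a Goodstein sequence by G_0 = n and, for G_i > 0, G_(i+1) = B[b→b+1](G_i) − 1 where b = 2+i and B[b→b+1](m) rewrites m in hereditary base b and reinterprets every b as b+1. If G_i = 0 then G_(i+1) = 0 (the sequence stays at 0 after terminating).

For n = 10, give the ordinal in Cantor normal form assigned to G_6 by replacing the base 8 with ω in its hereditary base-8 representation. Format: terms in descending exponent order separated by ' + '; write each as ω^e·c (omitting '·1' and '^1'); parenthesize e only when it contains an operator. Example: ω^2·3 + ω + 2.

10 —HB2→ 2^(2 + 1) + 2 —bump→ 3^(3 + 1) + 3 = 84 —(−1)→ 83
83 —HB3→ 3^(3 + 1) + 2 —bump→ 4^(4 + 1) + 2 = 1026 —(−1)→ 1025
1025 —HB4→ 4^(4 + 1) + 1 —bump→ 5^(5 + 1) + 1 = 15626 —(−1)→ 15625
15625 —HB5→ 5^(5 + 1) —bump→ 6^(6 + 1) = 279936 —(−1)→ 279935
279935 —HB6→ 5·6^6 + 5·6^5 + 5·6^4 + 5·6^3 + 5·6^2 + 5·6 + 5 —bump→ 5·7^7 + 5·7^5 + 5·7^4 + 5·7^3 + 5·7^2 + 5·7 + 5 = 4215755 —(−1)→ 4215754
4215754 —HB7→ 5·7^7 + 5·7^5 + 5·7^4 + 5·7^3 + 5·7^2 + 5·7 + 4 —bump→ 5·8^8 + 5·8^5 + 5·8^4 + 5·8^3 + 5·8^2 + 5·8 + 4 = 84073324 —(−1)→ 84073323
84073323 —HB8→ 5·8^8 + 5·8^5 + 5·8^4 + 5·8^3 + 5·8^2 + 5·8 + 3 —bump→ 5·9^9 + 5·9^5 + 5·9^4 + 5·9^3 + 5·9^2 + 5·9 + 3 = 1937434593 —(−1)→ 1937434592

ω^ω·5 + ω^5·5 + ω^4·5 + ω^3·5 + ω^2·5 + ω·5 + 3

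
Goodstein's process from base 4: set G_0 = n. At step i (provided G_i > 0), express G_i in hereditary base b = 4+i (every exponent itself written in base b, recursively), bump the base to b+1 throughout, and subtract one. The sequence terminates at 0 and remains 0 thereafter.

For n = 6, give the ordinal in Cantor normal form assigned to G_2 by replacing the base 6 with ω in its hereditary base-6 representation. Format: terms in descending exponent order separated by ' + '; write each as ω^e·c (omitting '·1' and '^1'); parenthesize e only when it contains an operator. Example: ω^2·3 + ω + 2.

ω

base 4: 6 = 4 + 2; at 5: 5 + 2 = 7; next = 6
base 5: 6 = 5 + 1; at 6: 6 + 1 = 7; next = 6
base 6: 6 = 6; at 7: 7 = 7; next = 6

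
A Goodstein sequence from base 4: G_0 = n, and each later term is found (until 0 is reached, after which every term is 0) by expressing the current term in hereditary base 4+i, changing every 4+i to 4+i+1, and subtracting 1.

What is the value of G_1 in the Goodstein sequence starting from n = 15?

15 —HB4→ 3·4 + 3 —bump→ 3·5 + 3 = 18 —(−1)→ 17
17 —HB5→ 3·5 + 2 —bump→ 3·6 + 2 = 20 —(−1)→ 19

17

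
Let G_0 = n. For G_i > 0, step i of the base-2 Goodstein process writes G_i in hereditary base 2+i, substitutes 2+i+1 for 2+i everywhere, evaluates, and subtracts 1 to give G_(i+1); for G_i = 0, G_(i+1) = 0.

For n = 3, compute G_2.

3 —HB2→ 2 + 1 —bump→ 3 + 1 = 4 —(−1)→ 3
3 —HB3→ 3 —bump→ 4 = 4 —(−1)→ 3
3 —HB4→ 3 —bump→ 3 = 3 —(−1)→ 2

3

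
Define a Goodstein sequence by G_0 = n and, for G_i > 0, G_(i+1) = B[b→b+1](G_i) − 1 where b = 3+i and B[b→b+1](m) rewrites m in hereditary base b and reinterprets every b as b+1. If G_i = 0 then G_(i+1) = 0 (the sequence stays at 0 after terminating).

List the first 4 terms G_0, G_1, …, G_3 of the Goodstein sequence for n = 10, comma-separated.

10 —HB3→ 3^2 + 1 —bump→ 4^2 + 1 = 17 —(−1)→ 16
16 —HB4→ 4^2 —bump→ 5^2 = 25 —(−1)→ 24
24 —HB5→ 4·5 + 4 —bump→ 4·6 + 4 = 28 —(−1)→ 27

10, 16, 24, 27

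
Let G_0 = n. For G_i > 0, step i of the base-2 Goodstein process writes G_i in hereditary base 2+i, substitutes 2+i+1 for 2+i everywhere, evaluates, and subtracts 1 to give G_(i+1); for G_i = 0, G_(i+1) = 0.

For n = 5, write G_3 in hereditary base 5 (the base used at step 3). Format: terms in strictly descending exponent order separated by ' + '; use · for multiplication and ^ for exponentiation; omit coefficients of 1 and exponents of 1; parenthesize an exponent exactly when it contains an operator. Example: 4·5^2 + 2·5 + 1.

3·5^3 + 3·5^2 + 3·5 + 2

base 2: 5 = 2^2 + 1; at 3: 3^3 + 1 = 28; next = 27
base 3: 27 = 3^3; at 4: 4^4 = 256; next = 255
base 4: 255 = 3·4^3 + 3·4^2 + 3·4 + 3; at 5: 3·5^3 + 3·5^2 + 3·5 + 3 = 468; next = 467
base 5: 467 = 3·5^3 + 3·5^2 + 3·5 + 2; at 6: 3·6^3 + 3·6^2 + 3·6 + 2 = 776; next = 775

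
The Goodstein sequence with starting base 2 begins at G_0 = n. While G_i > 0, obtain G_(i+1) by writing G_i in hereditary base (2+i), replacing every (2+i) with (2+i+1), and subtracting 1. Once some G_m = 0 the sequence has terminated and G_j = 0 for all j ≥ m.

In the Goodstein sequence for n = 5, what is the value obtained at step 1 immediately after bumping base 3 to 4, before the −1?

256

step 0: 5 = 2^2 + 1; sub 3 for 2: 3^3 + 1; = 28; G_1 = 28−1 = 27
step 1: 27 = 3^3; sub 4 for 3: 4^4; = 256; G_2 = 256−1 = 255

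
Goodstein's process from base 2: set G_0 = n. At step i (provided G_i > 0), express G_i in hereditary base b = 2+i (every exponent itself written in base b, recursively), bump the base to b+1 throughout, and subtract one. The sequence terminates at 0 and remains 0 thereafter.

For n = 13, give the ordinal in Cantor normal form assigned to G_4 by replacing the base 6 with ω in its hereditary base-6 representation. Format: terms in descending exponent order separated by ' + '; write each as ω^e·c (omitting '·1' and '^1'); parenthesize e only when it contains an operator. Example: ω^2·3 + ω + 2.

ω^(ω + 1) + ω^3·3 + ω^2·3 + ω·3 + 1

G_0=13  [base 2] 2^(2 + 1) + 2^2 + 1  →[2↦3]→  3^(3 + 1) + 3^3 + 1 = 109  −1 ⇒ G_1=108
G_1=108  [base 3] 3^(3 + 1) + 3^3  →[3↦4]→  4^(4 + 1) + 4^4 = 1280  −1 ⇒ G_2=1279
G_2=1279  [base 4] 4^(4 + 1) + 3·4^3 + 3·4^2 + 3·4 + 3  →[4↦5]→  5^(5 + 1) + 3·5^3 + 3·5^2 + 3·5 + 3 = 16093  −1 ⇒ G_3=16092
G_3=16092  [base 5] 5^(5 + 1) + 3·5^3 + 3·5^2 + 3·5 + 2  →[5↦6]→  6^(6 + 1) + 3·6^3 + 3·6^2 + 3·6 + 2 = 280712  −1 ⇒ G_4=280711
G_4=280711  [base 6] 6^(6 + 1) + 3·6^3 + 3·6^2 + 3·6 + 1  →[6↦7]→  7^(7 + 1) + 3·7^3 + 3·7^2 + 3·7 + 1 = 5765999  −1 ⇒ G_5=5765998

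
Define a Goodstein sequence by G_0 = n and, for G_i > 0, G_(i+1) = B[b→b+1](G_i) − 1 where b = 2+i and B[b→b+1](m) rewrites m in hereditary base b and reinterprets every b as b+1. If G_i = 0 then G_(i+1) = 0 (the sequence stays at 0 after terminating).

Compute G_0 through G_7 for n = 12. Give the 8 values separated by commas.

i=0: 12 = 2^(2 + 1) + 2^2 (b=2); 2→3: 3^(3 + 1) + 3^3 = 108; 108−1 = 107
i=1: 107 = 3^(3 + 1) + 2·3^2 + 2·3 + 2 (b=3); 3→4: 4^(4 + 1) + 2·4^2 + 2·4 + 2 = 1066; 1066−1 = 1065
i=2: 1065 = 4^(4 + 1) + 2·4^2 + 2·4 + 1 (b=4); 4→5: 5^(5 + 1) + 2·5^2 + 2·5 + 1 = 15686; 15686−1 = 15685
i=3: 15685 = 5^(5 + 1) + 2·5^2 + 2·5 (b=5); 5→6: 6^(6 + 1) + 2·6^2 + 2·6 = 280020; 280020−1 = 280019
i=4: 280019 = 6^(6 + 1) + 2·6^2 + 6 + 5 (b=6); 6→7: 7^(7 + 1) + 2·7^2 + 7 + 5 = 5764911; 5764911−1 = 5764910
i=5: 5764910 = 7^(7 + 1) + 2·7^2 + 7 + 4 (b=7); 7→8: 8^(8 + 1) + 2·8^2 + 8 + 4 = 134217868; 134217868−1 = 134217867
i=6: 134217867 = 8^(8 + 1) + 2·8^2 + 8 + 3 (b=8); 8→9: 9^(9 + 1) + 2·9^2 + 9 + 3 = 3486784575; 3486784575−1 = 3486784574

12, 107, 1065, 15685, 280019, 5764910, 134217867, 3486784574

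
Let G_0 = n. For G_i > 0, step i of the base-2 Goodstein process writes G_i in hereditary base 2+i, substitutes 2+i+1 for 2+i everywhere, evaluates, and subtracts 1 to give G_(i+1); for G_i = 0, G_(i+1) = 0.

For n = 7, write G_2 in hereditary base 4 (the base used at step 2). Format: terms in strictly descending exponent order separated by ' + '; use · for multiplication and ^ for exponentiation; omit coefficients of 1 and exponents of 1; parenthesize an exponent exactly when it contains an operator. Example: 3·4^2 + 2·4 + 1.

4^4 + 3

G_0=7  [base 2] 2^2 + 2 + 1  →[2↦3]→  3^3 + 3 + 1 = 31  −1 ⇒ G_1=30
G_1=30  [base 3] 3^3 + 3  →[3↦4]→  4^4 + 4 = 260  −1 ⇒ G_2=259
G_2=259  [base 4] 4^4 + 3  →[4↦5]→  5^5 + 3 = 3128  −1 ⇒ G_3=3127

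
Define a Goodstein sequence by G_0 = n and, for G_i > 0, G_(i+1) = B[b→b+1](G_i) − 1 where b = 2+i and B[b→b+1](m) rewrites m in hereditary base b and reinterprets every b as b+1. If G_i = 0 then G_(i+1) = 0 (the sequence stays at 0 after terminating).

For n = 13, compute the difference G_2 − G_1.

1171

G_0 = 13. HB_2(13) = 2^(2 + 1) + 2^2 + 1. Bump = 109. G_1 = 108.
G_1 = 108. HB_3(108) = 3^(3 + 1) + 3^3. Bump = 1280. G_2 = 1279.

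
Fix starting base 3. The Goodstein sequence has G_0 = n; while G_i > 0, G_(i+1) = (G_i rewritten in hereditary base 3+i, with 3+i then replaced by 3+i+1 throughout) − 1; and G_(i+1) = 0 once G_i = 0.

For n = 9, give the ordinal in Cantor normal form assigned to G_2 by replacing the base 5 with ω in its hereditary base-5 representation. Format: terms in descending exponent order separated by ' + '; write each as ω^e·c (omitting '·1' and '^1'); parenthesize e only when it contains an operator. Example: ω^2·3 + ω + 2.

(0) 9|_3 = 3^2 ↦ 4^2|_4 = 16 ⇒ 15
(1) 15|_4 = 3·4 + 3 ↦ 3·5 + 3|_5 = 18 ⇒ 17
(2) 17|_5 = 3·5 + 2 ↦ 3·6 + 2|_6 = 20 ⇒ 19

ω·3 + 2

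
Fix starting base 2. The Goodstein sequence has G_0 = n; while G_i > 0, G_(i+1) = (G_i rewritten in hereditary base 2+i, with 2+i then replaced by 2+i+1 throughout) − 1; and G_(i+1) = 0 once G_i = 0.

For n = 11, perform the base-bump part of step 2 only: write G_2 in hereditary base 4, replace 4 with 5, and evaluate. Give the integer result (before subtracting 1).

G_0=11  [base 2] 2^(2 + 1) + 2 + 1  →[2↦3]→  3^(3 + 1) + 3 + 1 = 85  −1 ⇒ G_1=84
G_1=84  [base 3] 3^(3 + 1) + 3  →[3↦4]→  4^(4 + 1) + 4 = 1028  −1 ⇒ G_2=1027
G_2=1027  [base 4] 4^(4 + 1) + 3  →[4↦5]→  5^(5 + 1) + 3 = 15628  −1 ⇒ G_3=15627

15628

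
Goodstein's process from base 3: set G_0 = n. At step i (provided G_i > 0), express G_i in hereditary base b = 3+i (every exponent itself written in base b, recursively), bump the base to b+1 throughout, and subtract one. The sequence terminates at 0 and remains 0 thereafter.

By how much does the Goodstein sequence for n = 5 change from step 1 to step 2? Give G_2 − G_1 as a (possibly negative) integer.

5 —HB3→ 3 + 2 —bump→ 4 + 2 = 6 —(−1)→ 5
5 —HB4→ 4 + 1 —bump→ 5 + 1 = 6 —(−1)→ 5

0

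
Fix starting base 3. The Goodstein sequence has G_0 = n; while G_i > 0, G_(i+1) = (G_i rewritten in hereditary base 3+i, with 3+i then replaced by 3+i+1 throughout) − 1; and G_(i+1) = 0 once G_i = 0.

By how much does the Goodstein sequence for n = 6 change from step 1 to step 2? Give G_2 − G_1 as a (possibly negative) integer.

G_0=6  [base 3] 2·3  →[3↦4]→  2·4 = 8  −1 ⇒ G_1=7
G_1=7  [base 4] 4 + 3  →[4↦5]→  5 + 3 = 8  −1 ⇒ G_2=7

0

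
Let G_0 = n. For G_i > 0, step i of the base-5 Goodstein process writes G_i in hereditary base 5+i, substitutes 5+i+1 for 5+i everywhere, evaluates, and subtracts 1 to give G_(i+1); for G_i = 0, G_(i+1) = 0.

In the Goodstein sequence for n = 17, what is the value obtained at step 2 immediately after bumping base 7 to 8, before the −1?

base 5: 17 = 3·5 + 2; at 6: 3·6 + 2 = 20; next = 19
base 6: 19 = 3·6 + 1; at 7: 3·7 + 1 = 22; next = 21
base 7: 21 = 3·7; at 8: 3·8 = 24; next = 23

24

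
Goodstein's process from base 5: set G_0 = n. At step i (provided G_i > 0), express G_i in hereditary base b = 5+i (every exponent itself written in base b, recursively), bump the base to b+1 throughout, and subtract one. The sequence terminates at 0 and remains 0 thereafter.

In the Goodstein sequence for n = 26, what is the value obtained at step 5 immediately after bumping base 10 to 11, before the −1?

69

(0) 26|_5 = 5^2 + 1 ↦ 6^2 + 1|_6 = 37 ⇒ 36
(1) 36|_6 = 6^2 ↦ 7^2|_7 = 49 ⇒ 48
(2) 48|_7 = 6·7 + 6 ↦ 6·8 + 6|_8 = 54 ⇒ 53
(3) 53|_8 = 6·8 + 5 ↦ 6·9 + 5|_9 = 59 ⇒ 58
(4) 58|_9 = 6·9 + 4 ↦ 6·10 + 4|_10 = 64 ⇒ 63
(5) 63|_10 = 6·10 + 3 ↦ 6·11 + 3|_11 = 69 ⇒ 68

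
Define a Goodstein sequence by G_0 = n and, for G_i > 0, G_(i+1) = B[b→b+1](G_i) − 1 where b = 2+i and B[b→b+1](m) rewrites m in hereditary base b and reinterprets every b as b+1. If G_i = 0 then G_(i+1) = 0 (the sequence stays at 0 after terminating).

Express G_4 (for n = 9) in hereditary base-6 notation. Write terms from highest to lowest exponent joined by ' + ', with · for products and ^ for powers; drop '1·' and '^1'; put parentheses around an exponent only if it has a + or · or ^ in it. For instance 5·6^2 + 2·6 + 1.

3·6^6 + 3·6^3 + 3·6^2 + 3·6 + 1

i=0: 9 = 2^(2 + 1) + 1 (b=2); 2→3: 3^(3 + 1) + 1 = 82; 82−1 = 81
i=1: 81 = 3^(3 + 1) (b=3); 3→4: 4^(4 + 1) = 1024; 1024−1 = 1023
i=2: 1023 = 3·4^4 + 3·4^3 + 3·4^2 + 3·4 + 3 (b=4); 4→5: 3·5^5 + 3·5^3 + 3·5^2 + 3·5 + 3 = 9843; 9843−1 = 9842
i=3: 9842 = 3·5^5 + 3·5^3 + 3·5^2 + 3·5 + 2 (b=5); 5→6: 3·6^6 + 3·6^3 + 3·6^2 + 3·6 + 2 = 140744; 140744−1 = 140743
i=4: 140743 = 3·6^6 + 3·6^3 + 3·6^2 + 3·6 + 1 (b=6); 6→7: 3·7^7 + 3·7^3 + 3·7^2 + 3·7 + 1 = 2471827; 2471827−1 = 2471826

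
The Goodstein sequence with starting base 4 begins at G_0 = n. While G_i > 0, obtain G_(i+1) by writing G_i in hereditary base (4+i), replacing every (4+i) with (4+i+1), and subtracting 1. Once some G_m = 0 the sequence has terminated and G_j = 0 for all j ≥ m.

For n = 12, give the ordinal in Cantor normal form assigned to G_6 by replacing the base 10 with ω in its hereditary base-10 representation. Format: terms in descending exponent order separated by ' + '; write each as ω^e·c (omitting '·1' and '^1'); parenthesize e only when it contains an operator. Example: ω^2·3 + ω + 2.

ω + 9

G_0 = 12. HB_4(12) = 3·4. Bump = 15. G_1 = 14.
G_1 = 14. HB_5(14) = 2·5 + 4. Bump = 16. G_2 = 15.
G_2 = 15. HB_6(15) = 2·6 + 3. Bump = 17. G_3 = 16.
G_3 = 16. HB_7(16) = 2·7 + 2. Bump = 18. G_4 = 17.
G_4 = 17. HB_8(17) = 2·8 + 1. Bump = 19. G_5 = 18.
G_5 = 18. HB_9(18) = 2·9. Bump = 20. G_6 = 19.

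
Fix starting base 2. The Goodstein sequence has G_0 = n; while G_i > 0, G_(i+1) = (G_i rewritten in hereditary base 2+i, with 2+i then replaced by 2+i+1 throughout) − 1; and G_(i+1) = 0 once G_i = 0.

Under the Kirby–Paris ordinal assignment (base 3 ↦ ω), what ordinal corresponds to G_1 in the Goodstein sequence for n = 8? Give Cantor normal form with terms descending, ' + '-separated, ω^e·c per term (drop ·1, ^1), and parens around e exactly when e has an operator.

(0) 8|_2 = 2^(2 + 1) ↦ 3^(3 + 1)|_3 = 81 ⇒ 80
(1) 80|_3 = 2·3^3 + 2·3^2 + 2·3 + 2 ↦ 2·4^4 + 2·4^2 + 2·4 + 2|_4 = 554 ⇒ 553

ω^ω·2 + ω^2·2 + ω·2 + 2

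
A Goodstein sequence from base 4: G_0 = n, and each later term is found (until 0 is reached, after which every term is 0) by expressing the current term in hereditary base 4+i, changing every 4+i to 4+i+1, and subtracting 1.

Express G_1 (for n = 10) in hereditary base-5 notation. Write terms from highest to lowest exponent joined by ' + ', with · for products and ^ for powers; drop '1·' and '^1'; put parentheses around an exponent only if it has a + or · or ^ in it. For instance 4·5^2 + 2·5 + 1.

(0) 10|_4 = 2·4 + 2 ↦ 2·5 + 2|_5 = 12 ⇒ 11
(1) 11|_5 = 2·5 + 1 ↦ 2·6 + 1|_6 = 13 ⇒ 12

2·5 + 1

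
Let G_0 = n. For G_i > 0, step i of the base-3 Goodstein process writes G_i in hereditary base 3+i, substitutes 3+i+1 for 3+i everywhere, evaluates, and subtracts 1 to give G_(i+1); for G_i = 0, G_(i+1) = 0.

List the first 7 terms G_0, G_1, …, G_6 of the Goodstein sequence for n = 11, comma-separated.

11, 17, 25, 35, 39, 43, 47

base 3: 11 = 3^2 + 2; at 4: 4^2 + 2 = 18; next = 17
base 4: 17 = 4^2 + 1; at 5: 5^2 + 1 = 26; next = 25
base 5: 25 = 5^2; at 6: 6^2 = 36; next = 35
base 6: 35 = 5·6 + 5; at 7: 5·7 + 5 = 40; next = 39
base 7: 39 = 5·7 + 4; at 8: 5·8 + 4 = 44; next = 43
base 8: 43 = 5·8 + 3; at 9: 5·9 + 3 = 48; next = 47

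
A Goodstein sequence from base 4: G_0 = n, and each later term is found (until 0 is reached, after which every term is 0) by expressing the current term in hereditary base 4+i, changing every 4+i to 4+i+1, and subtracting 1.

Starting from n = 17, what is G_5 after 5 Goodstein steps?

base 4: 17 = 4^2 + 1; at 5: 5^2 + 1 = 26; next = 25
base 5: 25 = 5^2; at 6: 6^2 = 36; next = 35
base 6: 35 = 5·6 + 5; at 7: 5·7 + 5 = 40; next = 39
base 7: 39 = 5·7 + 4; at 8: 5·8 + 4 = 44; next = 43
base 8: 43 = 5·8 + 3; at 9: 5·9 + 3 = 48; next = 47

47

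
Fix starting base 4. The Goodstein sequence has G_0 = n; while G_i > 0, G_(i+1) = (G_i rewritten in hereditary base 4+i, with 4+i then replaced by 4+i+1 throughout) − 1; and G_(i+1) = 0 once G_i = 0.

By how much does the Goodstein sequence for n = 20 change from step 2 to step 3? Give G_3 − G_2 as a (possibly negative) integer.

[0] 20 ≡ 4^2 + 4 (base 4). Lift 5: 30. −1: 29.
[1] 29 ≡ 5^2 + 4 (base 5). Lift 6: 40. −1: 39.
[2] 39 ≡ 6^2 + 3 (base 6). Lift 7: 52. −1: 51.

12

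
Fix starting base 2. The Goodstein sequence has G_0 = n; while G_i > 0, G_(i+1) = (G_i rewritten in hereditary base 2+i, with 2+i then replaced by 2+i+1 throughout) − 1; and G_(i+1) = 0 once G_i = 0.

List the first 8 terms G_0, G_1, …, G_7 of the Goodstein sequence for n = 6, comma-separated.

6, 29, 257, 3125, 46655, 98039, 187243, 332147

6 —HB2→ 2^2 + 2 —bump→ 3^3 + 3 = 30 —(−1)→ 29
29 —HB3→ 3^3 + 2 —bump→ 4^4 + 2 = 258 —(−1)→ 257
257 —HB4→ 4^4 + 1 —bump→ 5^5 + 1 = 3126 —(−1)→ 3125
3125 —HB5→ 5^5 —bump→ 6^6 = 46656 —(−1)→ 46655
46655 —HB6→ 5·6^5 + 5·6^4 + 5·6^3 + 5·6^2 + 5·6 + 5 —bump→ 5·7^5 + 5·7^4 + 5·7^3 + 5·7^2 + 5·7 + 5 = 98040 —(−1)→ 98039
98039 —HB7→ 5·7^5 + 5·7^4 + 5·7^3 + 5·7^2 + 5·7 + 4 —bump→ 5·8^5 + 5·8^4 + 5·8^3 + 5·8^2 + 5·8 + 4 = 187244 —(−1)→ 187243
187243 —HB8→ 5·8^5 + 5·8^4 + 5·8^3 + 5·8^2 + 5·8 + 3 —bump→ 5·9^5 + 5·9^4 + 5·9^3 + 5·9^2 + 5·9 + 3 = 332148 —(−1)→ 332147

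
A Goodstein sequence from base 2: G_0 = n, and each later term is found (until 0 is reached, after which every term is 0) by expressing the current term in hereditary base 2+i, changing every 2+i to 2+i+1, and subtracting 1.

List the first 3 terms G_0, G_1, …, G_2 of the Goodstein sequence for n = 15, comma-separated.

15, 111, 1283

i=0: 15 = 2^(2 + 1) + 2^2 + 2 + 1 (b=2); 2→3: 3^(3 + 1) + 3^3 + 3 + 1 = 112; 112−1 = 111
i=1: 111 = 3^(3 + 1) + 3^3 + 3 (b=3); 3→4: 4^(4 + 1) + 4^4 + 4 = 1284; 1284−1 = 1283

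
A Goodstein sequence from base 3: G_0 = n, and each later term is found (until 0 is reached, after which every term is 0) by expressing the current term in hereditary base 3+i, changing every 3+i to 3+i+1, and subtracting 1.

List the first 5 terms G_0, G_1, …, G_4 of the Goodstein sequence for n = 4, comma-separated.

G_0 = 4. HB_3(4) = 3 + 1. Bump = 5. G_1 = 4.
G_1 = 4. HB_4(4) = 4. Bump = 5. G_2 = 4.
G_2 = 4. HB_5(4) = 4. Bump = 4. G_3 = 3.
G_3 = 3. HB_6(3) = 3. Bump = 3. G_4 = 2.

4, 4, 4, 3, 2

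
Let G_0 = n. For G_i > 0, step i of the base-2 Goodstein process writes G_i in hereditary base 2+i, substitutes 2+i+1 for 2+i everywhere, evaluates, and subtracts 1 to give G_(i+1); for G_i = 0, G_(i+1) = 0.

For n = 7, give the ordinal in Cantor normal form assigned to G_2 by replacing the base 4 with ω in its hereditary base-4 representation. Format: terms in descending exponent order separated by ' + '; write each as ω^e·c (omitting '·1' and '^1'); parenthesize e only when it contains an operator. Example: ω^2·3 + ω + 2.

step 0: 7 = 2^2 + 2 + 1; sub 3 for 2: 3^3 + 3 + 1; = 31; G_1 = 31−1 = 30
step 1: 30 = 3^3 + 3; sub 4 for 3: 4^4 + 4; = 260; G_2 = 260−1 = 259
step 2: 259 = 4^4 + 3; sub 5 for 4: 5^5 + 3; = 3128; G_3 = 3128−1 = 3127

ω^ω + 3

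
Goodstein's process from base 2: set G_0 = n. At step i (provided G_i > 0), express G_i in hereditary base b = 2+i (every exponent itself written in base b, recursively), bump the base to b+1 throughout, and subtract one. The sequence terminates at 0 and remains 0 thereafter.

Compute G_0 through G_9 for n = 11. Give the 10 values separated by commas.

G_0 = 11. HB_2(11) = 2^(2 + 1) + 2 + 1. Bump = 85. G_1 = 84.
G_1 = 84. HB_3(84) = 3^(3 + 1) + 3. Bump = 1028. G_2 = 1027.
G_2 = 1027. HB_4(1027) = 4^(4 + 1) + 3. Bump = 15628. G_3 = 15627.
G_3 = 15627. HB_5(15627) = 5^(5 + 1) + 2. Bump = 279938. G_4 = 279937.
G_4 = 279937. HB_6(279937) = 6^(6 + 1) + 1. Bump = 5764802. G_5 = 5764801.
G_5 = 5764801. HB_7(5764801) = 7^(7 + 1). Bump = 134217728. G_6 = 134217727.
G_6 = 134217727. HB_8(134217727) = 7·8^8 + 7·8^7 + 7·8^6 + 7·8^5 + 7·8^4 + 7·8^3 + 7·8^2 + 7·8 + 7. Bump = 2749609303. G_7 = 2749609302.
G_7 = 2749609302. HB_9(2749609302) = 7·9^9 + 7·9^7 + 7·9^6 + 7·9^5 + 7·9^4 + 7·9^3 + 7·9^2 + 7·9 + 6. Bump = 70077777776. G_8 = 70077777775.
G_8 = 70077777775. HB_10(70077777775) = 7·10^10 + 7·10^7 + 7·10^6 + 7·10^5 + 7·10^4 + 7·10^3 + 7·10^2 + 7·10 + 5. Bump = 1997331745491. G_9 = 1997331745490.

11, 84, 1027, 15627, 279937, 5764801, 134217727, 2749609302, 70077777775, 1997331745490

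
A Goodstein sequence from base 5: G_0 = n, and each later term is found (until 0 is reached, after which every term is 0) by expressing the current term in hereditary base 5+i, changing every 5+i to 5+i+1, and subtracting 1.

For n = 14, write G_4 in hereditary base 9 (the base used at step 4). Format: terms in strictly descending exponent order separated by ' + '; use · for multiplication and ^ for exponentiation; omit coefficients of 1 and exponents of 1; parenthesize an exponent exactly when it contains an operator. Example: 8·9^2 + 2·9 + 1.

[0] 14 ≡ 2·5 + 4 (base 5). Lift 6: 16. −1: 15.
[1] 15 ≡ 2·6 + 3 (base 6). Lift 7: 17. −1: 16.
[2] 16 ≡ 2·7 + 2 (base 7). Lift 8: 18. −1: 17.
[3] 17 ≡ 2·8 + 1 (base 8). Lift 9: 19. −1: 18.
[4] 18 ≡ 2·9 (base 9). Lift 10: 20. −1: 19.

2·9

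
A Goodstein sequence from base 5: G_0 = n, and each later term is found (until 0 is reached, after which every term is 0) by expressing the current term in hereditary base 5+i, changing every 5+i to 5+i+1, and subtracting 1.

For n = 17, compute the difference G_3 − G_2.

2

base 5: 17 = 3·5 + 2; at 6: 3·6 + 2 = 20; next = 19
base 6: 19 = 3·6 + 1; at 7: 3·7 + 1 = 22; next = 21
base 7: 21 = 3·7; at 8: 3·8 = 24; next = 23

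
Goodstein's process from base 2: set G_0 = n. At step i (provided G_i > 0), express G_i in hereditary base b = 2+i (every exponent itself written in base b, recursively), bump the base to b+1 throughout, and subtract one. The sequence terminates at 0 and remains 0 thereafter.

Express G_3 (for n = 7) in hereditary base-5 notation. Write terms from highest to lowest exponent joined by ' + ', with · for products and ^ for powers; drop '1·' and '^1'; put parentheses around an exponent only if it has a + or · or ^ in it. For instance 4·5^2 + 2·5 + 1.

G_0=7  [base 2] 2^2 + 2 + 1  →[2↦3]→  3^3 + 3 + 1 = 31  −1 ⇒ G_1=30
G_1=30  [base 3] 3^3 + 3  →[3↦4]→  4^4 + 4 = 260  −1 ⇒ G_2=259
G_2=259  [base 4] 4^4 + 3  →[4↦5]→  5^5 + 3 = 3128  −1 ⇒ G_3=3127
G_3=3127  [base 5] 5^5 + 2  →[5↦6]→  6^6 + 2 = 46658  −1 ⇒ G_4=46657

5^5 + 2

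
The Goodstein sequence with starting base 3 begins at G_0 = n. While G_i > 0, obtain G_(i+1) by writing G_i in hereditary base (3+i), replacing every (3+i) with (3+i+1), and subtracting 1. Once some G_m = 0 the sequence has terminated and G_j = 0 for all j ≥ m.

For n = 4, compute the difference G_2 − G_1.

0

base 3: 4 = 3 + 1; at 4: 4 + 1 = 5; next = 4
base 4: 4 = 4; at 5: 5 = 5; next = 4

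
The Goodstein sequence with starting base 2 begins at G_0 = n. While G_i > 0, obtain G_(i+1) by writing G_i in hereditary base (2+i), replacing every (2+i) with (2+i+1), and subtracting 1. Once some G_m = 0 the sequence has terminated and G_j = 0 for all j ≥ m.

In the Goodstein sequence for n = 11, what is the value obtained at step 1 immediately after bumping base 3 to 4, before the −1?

1028

step 0: 11 = 2^(2 + 1) + 2 + 1; sub 3 for 2: 3^(3 + 1) + 3 + 1; = 85; G_1 = 85−1 = 84
step 1: 84 = 3^(3 + 1) + 3; sub 4 for 3: 4^(4 + 1) + 4; = 1028; G_2 = 1028−1 = 1027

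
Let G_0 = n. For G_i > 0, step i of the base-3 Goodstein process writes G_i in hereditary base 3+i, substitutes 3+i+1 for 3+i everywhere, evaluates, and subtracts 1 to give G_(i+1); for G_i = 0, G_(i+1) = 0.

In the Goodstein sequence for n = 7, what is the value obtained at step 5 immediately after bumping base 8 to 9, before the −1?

[0] 7 ≡ 2·3 + 1 (base 3). Lift 4: 9. −1: 8.
[1] 8 ≡ 2·4 (base 4). Lift 5: 10. −1: 9.
[2] 9 ≡ 5 + 4 (base 5). Lift 6: 10. −1: 9.
[3] 9 ≡ 6 + 3 (base 6). Lift 7: 10. −1: 9.
[4] 9 ≡ 7 + 2 (base 7). Lift 8: 10. −1: 9.
[5] 9 ≡ 8 + 1 (base 8). Lift 9: 10. −1: 9.

10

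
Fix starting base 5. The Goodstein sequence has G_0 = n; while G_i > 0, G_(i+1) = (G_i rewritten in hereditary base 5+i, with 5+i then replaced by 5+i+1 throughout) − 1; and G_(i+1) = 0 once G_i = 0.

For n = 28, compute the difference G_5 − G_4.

i=0: 28 = 5^2 + 3 (b=5); 5→6: 6^2 + 3 = 39; 39−1 = 38
i=1: 38 = 6^2 + 2 (b=6); 6→7: 7^2 + 2 = 51; 51−1 = 50
i=2: 50 = 7^2 + 1 (b=7); 7→8: 8^2 + 1 = 65; 65−1 = 64
i=3: 64 = 8^2 (b=8); 8→9: 9^2 = 81; 81−1 = 80
i=4: 80 = 8·9 + 8 (b=9); 9→10: 8·10 + 8 = 88; 88−1 = 87

7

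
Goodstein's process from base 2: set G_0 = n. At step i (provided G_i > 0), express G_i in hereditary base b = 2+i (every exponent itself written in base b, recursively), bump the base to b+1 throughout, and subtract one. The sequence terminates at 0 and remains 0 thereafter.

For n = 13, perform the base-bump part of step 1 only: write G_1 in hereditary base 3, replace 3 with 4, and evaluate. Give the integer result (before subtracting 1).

G_0 = 13. HB_2(13) = 2^(2 + 1) + 2^2 + 1. Bump = 109. G_1 = 108.
G_1 = 108. HB_3(108) = 3^(3 + 1) + 3^3. Bump = 1280. G_2 = 1279.

1280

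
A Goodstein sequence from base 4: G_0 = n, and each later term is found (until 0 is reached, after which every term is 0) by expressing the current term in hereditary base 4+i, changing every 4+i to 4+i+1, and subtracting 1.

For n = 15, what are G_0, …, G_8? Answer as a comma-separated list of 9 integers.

15, 17, 19, 21, 23, 24, 25, 26, 27

i=0: 15 = 3·4 + 3 (b=4); 4→5: 3·5 + 3 = 18; 18−1 = 17
i=1: 17 = 3·5 + 2 (b=5); 5→6: 3·6 + 2 = 20; 20−1 = 19
i=2: 19 = 3·6 + 1 (b=6); 6→7: 3·7 + 1 = 22; 22−1 = 21
i=3: 21 = 3·7 (b=7); 7→8: 3·8 = 24; 24−1 = 23
i=4: 23 = 2·8 + 7 (b=8); 8→9: 2·9 + 7 = 25; 25−1 = 24
i=5: 24 = 2·9 + 6 (b=9); 9→10: 2·10 + 6 = 26; 26−1 = 25
i=6: 25 = 2·10 + 5 (b=10); 10→11: 2·11 + 5 = 27; 27−1 = 26
i=7: 26 = 2·11 + 4 (b=11); 11→12: 2·12 + 4 = 28; 28−1 = 27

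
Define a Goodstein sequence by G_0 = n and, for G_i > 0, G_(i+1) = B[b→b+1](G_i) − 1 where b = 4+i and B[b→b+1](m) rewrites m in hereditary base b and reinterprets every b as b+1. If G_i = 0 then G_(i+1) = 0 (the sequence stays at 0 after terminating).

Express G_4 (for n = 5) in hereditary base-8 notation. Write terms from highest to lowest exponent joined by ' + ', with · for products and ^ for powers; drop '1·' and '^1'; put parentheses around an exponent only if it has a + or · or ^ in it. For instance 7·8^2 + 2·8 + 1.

3

base 4: 5 = 4 + 1; at 5: 5 + 1 = 6; next = 5
base 5: 5 = 5; at 6: 6 = 6; next = 5
base 6: 5 = 5; at 7: 5 = 5; next = 4
base 7: 4 = 4; at 8: 4 = 4; next = 3
base 8: 3 = 3; at 9: 3 = 3; next = 2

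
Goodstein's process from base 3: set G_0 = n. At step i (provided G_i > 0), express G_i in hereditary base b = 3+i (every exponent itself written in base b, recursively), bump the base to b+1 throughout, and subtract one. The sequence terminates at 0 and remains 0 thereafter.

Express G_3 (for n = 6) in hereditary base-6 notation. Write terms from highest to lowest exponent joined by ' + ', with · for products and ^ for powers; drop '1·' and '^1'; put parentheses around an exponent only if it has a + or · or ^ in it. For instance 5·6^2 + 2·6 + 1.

6 + 1

G_0 = 6. HB_3(6) = 2·3. Bump = 8. G_1 = 7.
G_1 = 7. HB_4(7) = 4 + 3. Bump = 8. G_2 = 7.
G_2 = 7. HB_5(7) = 5 + 2. Bump = 8. G_3 = 7.
G_3 = 7. HB_6(7) = 6 + 1. Bump = 8. G_4 = 7.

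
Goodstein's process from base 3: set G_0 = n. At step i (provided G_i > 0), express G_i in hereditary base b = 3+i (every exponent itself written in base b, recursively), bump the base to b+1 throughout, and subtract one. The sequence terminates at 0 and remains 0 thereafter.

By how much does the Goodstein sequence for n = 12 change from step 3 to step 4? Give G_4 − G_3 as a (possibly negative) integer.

12

base 3: 12 = 3^2 + 3; at 4: 4^2 + 4 = 20; next = 19
base 4: 19 = 4^2 + 3; at 5: 5^2 + 3 = 28; next = 27
base 5: 27 = 5^2 + 2; at 6: 6^2 + 2 = 38; next = 37
base 6: 37 = 6^2 + 1; at 7: 7^2 + 1 = 50; next = 49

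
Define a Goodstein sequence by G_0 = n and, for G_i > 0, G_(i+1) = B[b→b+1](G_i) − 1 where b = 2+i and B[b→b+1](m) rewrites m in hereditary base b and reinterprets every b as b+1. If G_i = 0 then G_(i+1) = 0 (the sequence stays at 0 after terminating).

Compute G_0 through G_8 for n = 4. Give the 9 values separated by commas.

(0) 4|_2 = 2^2 ↦ 3^3|_3 = 27 ⇒ 26
(1) 26|_3 = 2·3^2 + 2·3 + 2 ↦ 2·4^2 + 2·4 + 2|_4 = 42 ⇒ 41
(2) 41|_4 = 2·4^2 + 2·4 + 1 ↦ 2·5^2 + 2·5 + 1|_5 = 61 ⇒ 60
(3) 60|_5 = 2·5^2 + 2·5 ↦ 2·6^2 + 2·6|_6 = 84 ⇒ 83
(4) 83|_6 = 2·6^2 + 6 + 5 ↦ 2·7^2 + 7 + 5|_7 = 110 ⇒ 109
(5) 109|_7 = 2·7^2 + 7 + 4 ↦ 2·8^2 + 8 + 4|_8 = 140 ⇒ 139
(6) 139|_8 = 2·8^2 + 8 + 3 ↦ 2·9^2 + 9 + 3|_9 = 174 ⇒ 173
(7) 173|_9 = 2·9^2 + 9 + 2 ↦ 2·10^2 + 10 + 2|_10 = 212 ⇒ 211

4, 26, 41, 60, 83, 109, 139, 173, 211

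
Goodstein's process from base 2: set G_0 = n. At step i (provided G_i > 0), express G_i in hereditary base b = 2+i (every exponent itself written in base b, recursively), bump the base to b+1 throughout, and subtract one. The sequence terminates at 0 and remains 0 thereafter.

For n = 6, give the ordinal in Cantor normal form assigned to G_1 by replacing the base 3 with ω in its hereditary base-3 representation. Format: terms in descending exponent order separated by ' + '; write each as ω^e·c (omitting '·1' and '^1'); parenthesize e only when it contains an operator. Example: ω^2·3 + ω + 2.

G_0=6  [base 2] 2^2 + 2  →[2↦3]→  3^3 + 3 = 30  −1 ⇒ G_1=29
G_1=29  [base 3] 3^3 + 2  →[3↦4]→  4^4 + 2 = 258  −1 ⇒ G_2=257

ω^ω + 2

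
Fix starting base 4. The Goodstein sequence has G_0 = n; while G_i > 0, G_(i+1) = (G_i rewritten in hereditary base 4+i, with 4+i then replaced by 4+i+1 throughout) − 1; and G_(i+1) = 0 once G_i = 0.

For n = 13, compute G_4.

19

13 —HB4→ 3·4 + 1 —bump→ 3·5 + 1 = 16 —(−1)→ 15
15 —HB5→ 3·5 —bump→ 3·6 = 18 —(−1)→ 17
17 —HB6→ 2·6 + 5 —bump→ 2·7 + 5 = 19 —(−1)→ 18
18 —HB7→ 2·7 + 4 —bump→ 2·8 + 4 = 20 —(−1)→ 19
19 —HB8→ 2·8 + 3 —bump→ 2·9 + 3 = 21 —(−1)→ 20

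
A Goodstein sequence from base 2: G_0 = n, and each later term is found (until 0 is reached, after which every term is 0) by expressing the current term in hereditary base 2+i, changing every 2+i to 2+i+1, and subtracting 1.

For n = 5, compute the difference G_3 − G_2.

i=0: 5 = 2^2 + 1 (b=2); 2→3: 3^3 + 1 = 28; 28−1 = 27
i=1: 27 = 3^3 (b=3); 3→4: 4^4 = 256; 256−1 = 255
i=2: 255 = 3·4^3 + 3·4^2 + 3·4 + 3 (b=4); 4→5: 3·5^3 + 3·5^2 + 3·5 + 3 = 468; 468−1 = 467

212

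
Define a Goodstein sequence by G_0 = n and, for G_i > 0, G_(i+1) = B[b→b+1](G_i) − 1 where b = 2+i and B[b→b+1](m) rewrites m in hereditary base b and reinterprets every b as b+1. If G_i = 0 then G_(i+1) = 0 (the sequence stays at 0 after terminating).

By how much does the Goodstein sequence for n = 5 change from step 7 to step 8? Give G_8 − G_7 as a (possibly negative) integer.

i=0: 5 = 2^2 + 1 (b=2); 2→3: 3^3 + 1 = 28; 28−1 = 27
i=1: 27 = 3^3 (b=3); 3→4: 4^4 = 256; 256−1 = 255
i=2: 255 = 3·4^3 + 3·4^2 + 3·4 + 3 (b=4); 4→5: 3·5^3 + 3·5^2 + 3·5 + 3 = 468; 468−1 = 467
i=3: 467 = 3·5^3 + 3·5^2 + 3·5 + 2 (b=5); 5→6: 3·6^3 + 3·6^2 + 3·6 + 2 = 776; 776−1 = 775
i=4: 775 = 3·6^3 + 3·6^2 + 3·6 + 1 (b=6); 6→7: 3·7^3 + 3·7^2 + 3·7 + 1 = 1198; 1198−1 = 1197
i=5: 1197 = 3·7^3 + 3·7^2 + 3·7 (b=7); 7→8: 3·8^3 + 3·8^2 + 3·8 = 1752; 1752−1 = 1751
i=6: 1751 = 3·8^3 + 3·8^2 + 2·8 + 7 (b=8); 8→9: 3·9^3 + 3·9^2 + 2·9 + 7 = 2455; 2455−1 = 2454
i=7: 2454 = 3·9^3 + 3·9^2 + 2·9 + 6 (b=9); 9→10: 3·10^3 + 3·10^2 + 2·10 + 6 = 3326; 3326−1 = 3325

871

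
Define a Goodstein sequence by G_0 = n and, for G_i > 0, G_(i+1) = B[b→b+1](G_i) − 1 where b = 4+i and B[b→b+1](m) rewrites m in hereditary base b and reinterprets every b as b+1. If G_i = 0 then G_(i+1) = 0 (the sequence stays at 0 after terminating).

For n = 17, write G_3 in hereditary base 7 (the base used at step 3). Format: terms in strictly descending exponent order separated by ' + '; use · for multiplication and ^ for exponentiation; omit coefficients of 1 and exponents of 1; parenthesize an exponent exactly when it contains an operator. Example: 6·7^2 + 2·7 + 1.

5·7 + 4

[0] 17 ≡ 4^2 + 1 (base 4). Lift 5: 26. −1: 25.
[1] 25 ≡ 5^2 (base 5). Lift 6: 36. −1: 35.
[2] 35 ≡ 5·6 + 5 (base 6). Lift 7: 40. −1: 39.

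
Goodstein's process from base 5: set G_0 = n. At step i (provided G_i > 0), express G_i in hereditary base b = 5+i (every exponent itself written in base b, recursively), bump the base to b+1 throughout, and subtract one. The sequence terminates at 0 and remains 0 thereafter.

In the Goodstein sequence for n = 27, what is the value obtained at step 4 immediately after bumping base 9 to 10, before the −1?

i=0: 27 = 5^2 + 2 (b=5); 5→6: 6^2 + 2 = 38; 38−1 = 37
i=1: 37 = 6^2 + 1 (b=6); 6→7: 7^2 + 1 = 50; 50−1 = 49
i=2: 49 = 7^2 (b=7); 7→8: 8^2 = 64; 64−1 = 63
i=3: 63 = 7·8 + 7 (b=8); 8→9: 7·9 + 7 = 70; 70−1 = 69

76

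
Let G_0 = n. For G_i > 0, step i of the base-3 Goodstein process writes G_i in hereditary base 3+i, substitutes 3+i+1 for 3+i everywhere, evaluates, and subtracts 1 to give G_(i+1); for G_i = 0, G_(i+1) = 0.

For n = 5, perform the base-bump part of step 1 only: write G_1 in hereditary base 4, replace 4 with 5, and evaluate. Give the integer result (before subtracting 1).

6

i=0: 5 = 3 + 2 (b=3); 3→4: 4 + 2 = 6; 6−1 = 5
i=1: 5 = 4 + 1 (b=4); 4→5: 5 + 1 = 6; 6−1 = 5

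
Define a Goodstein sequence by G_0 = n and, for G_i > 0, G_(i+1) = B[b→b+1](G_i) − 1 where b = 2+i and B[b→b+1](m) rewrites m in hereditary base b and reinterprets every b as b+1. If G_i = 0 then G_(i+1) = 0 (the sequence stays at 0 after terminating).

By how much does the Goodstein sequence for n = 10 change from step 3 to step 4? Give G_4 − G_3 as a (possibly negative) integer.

264310

i=0: 10 = 2^(2 + 1) + 2 (b=2); 2→3: 3^(3 + 1) + 3 = 84; 84−1 = 83
i=1: 83 = 3^(3 + 1) + 2 (b=3); 3→4: 4^(4 + 1) + 2 = 1026; 1026−1 = 1025
i=2: 1025 = 4^(4 + 1) + 1 (b=4); 4→5: 5^(5 + 1) + 1 = 15626; 15626−1 = 15625
i=3: 15625 = 5^(5 + 1) (b=5); 5→6: 6^(6 + 1) = 279936; 279936−1 = 279935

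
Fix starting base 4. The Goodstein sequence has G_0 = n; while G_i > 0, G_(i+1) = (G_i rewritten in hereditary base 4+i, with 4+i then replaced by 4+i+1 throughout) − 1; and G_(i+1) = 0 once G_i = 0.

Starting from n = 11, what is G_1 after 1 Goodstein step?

base 4: 11 = 2·4 + 3; at 5: 2·5 + 3 = 13; next = 12
base 5: 12 = 2·5 + 2; at 6: 2·6 + 2 = 14; next = 13

12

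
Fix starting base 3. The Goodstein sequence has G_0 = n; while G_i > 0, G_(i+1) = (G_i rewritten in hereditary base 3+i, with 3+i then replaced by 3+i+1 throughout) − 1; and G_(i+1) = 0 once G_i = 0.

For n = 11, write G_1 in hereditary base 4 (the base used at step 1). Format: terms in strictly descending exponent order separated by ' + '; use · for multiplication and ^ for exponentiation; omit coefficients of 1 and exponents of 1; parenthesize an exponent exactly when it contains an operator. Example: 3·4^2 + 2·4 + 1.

4^2 + 1

base 3: 11 = 3^2 + 2; at 4: 4^2 + 2 = 18; next = 17
base 4: 17 = 4^2 + 1; at 5: 5^2 + 1 = 26; next = 25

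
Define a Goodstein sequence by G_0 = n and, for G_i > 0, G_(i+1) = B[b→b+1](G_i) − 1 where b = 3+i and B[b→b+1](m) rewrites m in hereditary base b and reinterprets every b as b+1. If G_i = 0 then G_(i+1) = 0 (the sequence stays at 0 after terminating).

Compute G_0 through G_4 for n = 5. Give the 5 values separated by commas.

[0] 5 ≡ 3 + 2 (base 3). Lift 4: 6. −1: 5.
[1] 5 ≡ 4 + 1 (base 4). Lift 5: 6. −1: 5.
[2] 5 ≡ 5 (base 5). Lift 6: 6. −1: 5.
[3] 5 ≡ 5 (base 6). Lift 7: 5. −1: 4.

5, 5, 5, 5, 4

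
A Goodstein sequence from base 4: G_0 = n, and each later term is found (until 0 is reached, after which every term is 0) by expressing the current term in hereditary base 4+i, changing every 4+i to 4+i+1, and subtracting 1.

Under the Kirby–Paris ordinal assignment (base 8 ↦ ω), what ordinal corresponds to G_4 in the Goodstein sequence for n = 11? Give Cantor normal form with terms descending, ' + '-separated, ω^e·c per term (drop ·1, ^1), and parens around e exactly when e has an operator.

ω + 7

G_0=11  [base 4] 2·4 + 3  →[4↦5]→  2·5 + 3 = 13  −1 ⇒ G_1=12
G_1=12  [base 5] 2·5 + 2  →[5↦6]→  2·6 + 2 = 14  −1 ⇒ G_2=13
G_2=13  [base 6] 2·6 + 1  →[6↦7]→  2·7 + 1 = 15  −1 ⇒ G_3=14
G_3=14  [base 7] 2·7  →[7↦8]→  2·8 = 16  −1 ⇒ G_4=15
G_4=15  [base 8] 8 + 7  →[8↦9]→  9 + 7 = 16  −1 ⇒ G_5=15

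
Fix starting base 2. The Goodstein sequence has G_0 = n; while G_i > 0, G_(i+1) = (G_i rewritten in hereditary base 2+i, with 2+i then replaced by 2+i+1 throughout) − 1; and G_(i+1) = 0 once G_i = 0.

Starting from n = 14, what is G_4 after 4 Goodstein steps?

326591

i=0: 14 = 2^(2 + 1) + 2^2 + 2 (b=2); 2→3: 3^(3 + 1) + 3^3 + 3 = 111; 111−1 = 110
i=1: 110 = 3^(3 + 1) + 3^3 + 2 (b=3); 3→4: 4^(4 + 1) + 4^4 + 2 = 1282; 1282−1 = 1281
i=2: 1281 = 4^(4 + 1) + 4^4 + 1 (b=4); 4→5: 5^(5 + 1) + 5^5 + 1 = 18751; 18751−1 = 18750
i=3: 18750 = 5^(5 + 1) + 5^5 (b=5); 5→6: 6^(6 + 1) + 6^6 = 326592; 326592−1 = 326591
i=4: 326591 = 6^(6 + 1) + 5·6^5 + 5·6^4 + 5·6^3 + 5·6^2 + 5·6 + 5 (b=6); 6→7: 7^(7 + 1) + 5·7^5 + 5·7^4 + 5·7^3 + 5·7^2 + 5·7 + 5 = 5862841; 5862841−1 = 5862840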